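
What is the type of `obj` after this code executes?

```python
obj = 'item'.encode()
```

str.encode() returns bytes

bytes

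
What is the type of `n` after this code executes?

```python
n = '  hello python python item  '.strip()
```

str.strip() returns str

str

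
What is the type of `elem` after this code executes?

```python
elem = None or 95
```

'or' with None returns the other value (95, int)

int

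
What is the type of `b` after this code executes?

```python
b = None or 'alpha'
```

'or' with None returns the other value ('alpha', str)

str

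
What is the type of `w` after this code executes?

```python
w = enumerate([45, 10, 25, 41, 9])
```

enumerate() returns an enumerate iterator object

enumerate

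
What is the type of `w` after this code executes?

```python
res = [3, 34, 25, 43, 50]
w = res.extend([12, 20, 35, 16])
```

list.extend() returns None

NoneType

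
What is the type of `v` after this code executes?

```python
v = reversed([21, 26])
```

reversed() on a list returns a list_reverseiterator

list_reverseiterator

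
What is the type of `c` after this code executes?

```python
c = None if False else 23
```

Ternary: condition is False, else branch (23) taken → int

int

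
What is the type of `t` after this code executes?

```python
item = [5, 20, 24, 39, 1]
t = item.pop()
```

list.pop() returns the popped element (int here)

int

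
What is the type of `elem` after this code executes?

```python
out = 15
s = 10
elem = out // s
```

int // int returns int (15 // 10 = 1)

int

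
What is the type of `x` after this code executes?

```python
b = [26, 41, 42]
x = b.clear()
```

list.clear() returns None

NoneType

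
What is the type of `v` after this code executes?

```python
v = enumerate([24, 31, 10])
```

enumerate() returns an enumerate iterator object

enumerate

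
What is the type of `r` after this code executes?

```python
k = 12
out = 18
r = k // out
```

int // int returns int (12 // 18 = 0)

int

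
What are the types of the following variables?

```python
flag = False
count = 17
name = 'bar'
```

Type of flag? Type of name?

flag is bool; name is str

bool, str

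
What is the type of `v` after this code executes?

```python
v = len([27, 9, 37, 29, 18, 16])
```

len() always returns int

int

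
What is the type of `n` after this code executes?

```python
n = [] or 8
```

'or' returns first truthy value (8, which is int)

int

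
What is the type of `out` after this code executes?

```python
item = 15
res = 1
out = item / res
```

int / int always returns float in Python 3 (15 / 1 = 15)

float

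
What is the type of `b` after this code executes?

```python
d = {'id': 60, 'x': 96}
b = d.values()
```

.values() returns a dict_values view object

dict_values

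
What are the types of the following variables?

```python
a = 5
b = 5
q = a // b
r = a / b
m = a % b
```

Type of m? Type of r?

int % int returns int; int / int returns float

int, float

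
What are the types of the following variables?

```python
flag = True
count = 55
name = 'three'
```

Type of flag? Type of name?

flag is bool; name is str

bool, str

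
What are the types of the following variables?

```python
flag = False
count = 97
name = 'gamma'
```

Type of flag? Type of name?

flag is bool; name is str

bool, str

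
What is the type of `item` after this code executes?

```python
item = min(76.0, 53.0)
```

min() of floats returns float

float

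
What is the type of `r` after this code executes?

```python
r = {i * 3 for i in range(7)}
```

A set comprehension {expr for x in iterable} produces a set

set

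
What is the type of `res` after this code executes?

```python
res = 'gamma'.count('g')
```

str.count() returns int

int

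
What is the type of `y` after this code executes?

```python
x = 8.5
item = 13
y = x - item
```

float - int returns float (8.5 - 13 = -4.5)

float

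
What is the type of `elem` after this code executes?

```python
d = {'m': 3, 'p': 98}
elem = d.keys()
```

.keys() returns a dict_keys view object

dict_keys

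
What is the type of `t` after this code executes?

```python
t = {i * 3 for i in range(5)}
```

A set comprehension {expr for x in iterable} produces a set

set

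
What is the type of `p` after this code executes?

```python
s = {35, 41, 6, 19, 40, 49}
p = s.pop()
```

Popping from a set of ints returns int

int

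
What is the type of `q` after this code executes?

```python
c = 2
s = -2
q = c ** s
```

int ** negative int returns float

float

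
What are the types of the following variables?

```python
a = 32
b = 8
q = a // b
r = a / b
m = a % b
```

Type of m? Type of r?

int % int returns int; int / int returns float

int, float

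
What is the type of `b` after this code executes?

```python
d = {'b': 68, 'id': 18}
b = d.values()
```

.values() returns a dict_values view object

dict_values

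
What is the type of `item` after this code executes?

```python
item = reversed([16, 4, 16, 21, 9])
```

reversed() on a list returns a list_reverseiterator

list_reverseiterator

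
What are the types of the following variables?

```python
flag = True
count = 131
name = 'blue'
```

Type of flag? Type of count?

flag is bool; count is int

bool, int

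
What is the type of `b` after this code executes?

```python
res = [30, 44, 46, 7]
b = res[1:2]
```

Slicing a list always returns a list

list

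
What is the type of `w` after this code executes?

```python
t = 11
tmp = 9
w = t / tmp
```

int / int always returns float in Python 3 (11 / 9 = 1.22222)

float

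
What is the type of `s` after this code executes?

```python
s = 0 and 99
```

'and' returns the first falsy value (0, which is int)

int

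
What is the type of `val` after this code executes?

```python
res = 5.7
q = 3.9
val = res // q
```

float // float returns float (floor division preserves float type)

float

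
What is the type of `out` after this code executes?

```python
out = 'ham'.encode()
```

str.encode() returns bytes

bytes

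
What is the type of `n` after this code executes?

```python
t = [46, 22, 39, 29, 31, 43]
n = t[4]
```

Indexing a list of ints returns int (t[4] = 31)

int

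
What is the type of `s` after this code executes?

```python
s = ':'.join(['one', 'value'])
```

str.join() returns str

str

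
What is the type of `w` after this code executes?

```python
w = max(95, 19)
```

max() of ints returns int

int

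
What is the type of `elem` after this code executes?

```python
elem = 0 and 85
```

'and' returns the first falsy value (0, which is int)

int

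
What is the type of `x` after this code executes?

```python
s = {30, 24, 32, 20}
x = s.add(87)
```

set.add() returns None (mutates in place)

NoneType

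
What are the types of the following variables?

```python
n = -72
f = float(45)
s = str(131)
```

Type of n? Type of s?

n is int; s is str

int, str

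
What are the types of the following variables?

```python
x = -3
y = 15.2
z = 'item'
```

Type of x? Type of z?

x is int; z is str

int, str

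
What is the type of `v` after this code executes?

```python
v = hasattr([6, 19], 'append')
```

hasattr() returns bool

bool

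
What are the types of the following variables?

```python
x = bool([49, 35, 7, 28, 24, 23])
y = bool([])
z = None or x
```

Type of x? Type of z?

bool() returns bool; None or <bool> returns the bool

bool, bool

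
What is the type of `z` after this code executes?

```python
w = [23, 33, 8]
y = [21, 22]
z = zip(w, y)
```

zip() returns a zip iterator object

zip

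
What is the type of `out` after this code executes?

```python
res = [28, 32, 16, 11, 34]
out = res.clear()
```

list.clear() returns None

NoneType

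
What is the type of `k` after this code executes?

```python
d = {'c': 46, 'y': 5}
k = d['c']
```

Accessing dict[str, int] with key 'c' returns int value 46

int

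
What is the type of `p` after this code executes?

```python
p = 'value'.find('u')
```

str.find() returns int (index, or -1)

int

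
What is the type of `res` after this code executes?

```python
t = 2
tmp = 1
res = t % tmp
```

int % int returns int (2 % 1 = 0)

int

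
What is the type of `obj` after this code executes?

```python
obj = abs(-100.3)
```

abs() of float returns float

float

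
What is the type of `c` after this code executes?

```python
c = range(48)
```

range() returns a range object

range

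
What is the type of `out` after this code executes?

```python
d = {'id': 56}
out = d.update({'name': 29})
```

dict.update() returns None

NoneType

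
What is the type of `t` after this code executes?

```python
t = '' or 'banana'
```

'or' returns first truthy value ('banana', which is str)

str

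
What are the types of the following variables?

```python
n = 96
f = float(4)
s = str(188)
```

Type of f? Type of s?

f is float; s is str

float, str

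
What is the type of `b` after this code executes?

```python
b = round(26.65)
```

round() with no ndigits arg returns int

int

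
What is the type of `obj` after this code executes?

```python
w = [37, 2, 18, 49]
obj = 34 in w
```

'in' operator returns bool

bool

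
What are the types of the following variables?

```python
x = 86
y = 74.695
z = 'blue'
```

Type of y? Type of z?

y is float; z is str

float, str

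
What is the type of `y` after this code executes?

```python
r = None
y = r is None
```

'is' comparison returns bool

bool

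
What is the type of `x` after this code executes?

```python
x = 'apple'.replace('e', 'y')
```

str.replace() returns str

str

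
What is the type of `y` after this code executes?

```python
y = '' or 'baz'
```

'or' returns first truthy value ('baz', which is str)

str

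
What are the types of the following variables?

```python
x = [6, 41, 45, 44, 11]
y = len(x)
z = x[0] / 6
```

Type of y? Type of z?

len() returns int; int / int returns float

int, float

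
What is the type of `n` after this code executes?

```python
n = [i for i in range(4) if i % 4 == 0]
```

A list comprehension [...] produces a list

list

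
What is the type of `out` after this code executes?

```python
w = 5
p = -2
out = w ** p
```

int ** negative int returns float

float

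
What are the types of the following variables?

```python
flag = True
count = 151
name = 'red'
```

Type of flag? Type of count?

flag is bool; count is int

bool, int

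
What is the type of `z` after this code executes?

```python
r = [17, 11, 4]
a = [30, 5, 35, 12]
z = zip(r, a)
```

zip() returns a zip iterator object

zip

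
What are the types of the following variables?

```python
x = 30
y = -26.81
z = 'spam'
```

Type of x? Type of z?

x is int; z is str

int, str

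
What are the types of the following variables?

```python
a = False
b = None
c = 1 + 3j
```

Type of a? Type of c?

a is bool; c is complex

bool, complex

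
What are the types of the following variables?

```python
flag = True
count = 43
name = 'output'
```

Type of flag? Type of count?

flag is bool; count is int

bool, int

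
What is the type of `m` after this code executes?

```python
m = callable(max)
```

callable() returns bool

bool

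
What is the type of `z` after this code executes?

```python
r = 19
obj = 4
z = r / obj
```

int / int always returns float in Python 3 (19 / 4 = 4.75)

float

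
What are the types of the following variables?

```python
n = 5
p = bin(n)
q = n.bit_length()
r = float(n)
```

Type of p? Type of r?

bin() returns str; float() returns float

str, float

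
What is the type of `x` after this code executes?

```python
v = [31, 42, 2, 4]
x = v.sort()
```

list.sort() returns None (sorts in place)

NoneType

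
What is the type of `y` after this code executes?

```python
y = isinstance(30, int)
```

isinstance() returns bool

bool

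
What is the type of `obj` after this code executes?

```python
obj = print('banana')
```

print() returns None

NoneType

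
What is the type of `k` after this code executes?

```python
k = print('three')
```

print() returns None

NoneType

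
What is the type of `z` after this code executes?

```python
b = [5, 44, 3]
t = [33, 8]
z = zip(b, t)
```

zip() returns a zip iterator object

zip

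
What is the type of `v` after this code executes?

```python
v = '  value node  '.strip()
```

str.strip() returns str

str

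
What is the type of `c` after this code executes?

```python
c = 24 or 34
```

'or' returns the first truthy value (24, which is int)

int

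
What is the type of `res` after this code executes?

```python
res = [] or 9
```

'or' returns first truthy value (9, which is int)

int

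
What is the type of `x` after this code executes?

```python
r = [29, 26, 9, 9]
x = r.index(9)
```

list.index() returns int

int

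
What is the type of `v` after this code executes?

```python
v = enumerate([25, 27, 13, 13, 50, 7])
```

enumerate() returns an enumerate iterator object

enumerate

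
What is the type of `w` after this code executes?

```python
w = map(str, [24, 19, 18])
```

map() returns a map iterator object

map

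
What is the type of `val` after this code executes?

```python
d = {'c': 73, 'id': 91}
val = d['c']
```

Accessing dict[str, int] with key 'c' returns int value 73

int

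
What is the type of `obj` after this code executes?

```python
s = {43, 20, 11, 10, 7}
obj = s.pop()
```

Popping from a set of ints returns int

int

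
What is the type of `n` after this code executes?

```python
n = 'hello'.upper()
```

str.upper() returns str

str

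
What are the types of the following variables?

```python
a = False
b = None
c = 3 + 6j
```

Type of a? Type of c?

a is bool; c is complex

bool, complex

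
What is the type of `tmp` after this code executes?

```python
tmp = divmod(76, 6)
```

divmod() returns a tuple (quotient, remainder)

tuple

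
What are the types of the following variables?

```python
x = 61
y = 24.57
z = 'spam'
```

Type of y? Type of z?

y is float; z is str

float, str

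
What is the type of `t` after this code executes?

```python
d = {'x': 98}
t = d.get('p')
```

dict.get() returns None when key 'p' is not found and no default given

NoneType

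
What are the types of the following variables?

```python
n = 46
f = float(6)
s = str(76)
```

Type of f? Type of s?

f is float; s is str

float, str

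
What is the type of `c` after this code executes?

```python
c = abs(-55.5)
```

abs() of float returns float

float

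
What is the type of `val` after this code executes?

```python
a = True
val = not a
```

'not' always returns bool

bool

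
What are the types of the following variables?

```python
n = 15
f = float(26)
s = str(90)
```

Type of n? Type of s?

n is int; s is str

int, str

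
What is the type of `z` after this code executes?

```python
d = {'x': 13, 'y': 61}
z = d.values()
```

.values() returns a dict_values view object

dict_values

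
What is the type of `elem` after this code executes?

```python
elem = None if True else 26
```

Ternary: condition is True, if branch (None) taken → NoneType

NoneType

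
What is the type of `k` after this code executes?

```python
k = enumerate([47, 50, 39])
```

enumerate() returns an enumerate iterator object

enumerate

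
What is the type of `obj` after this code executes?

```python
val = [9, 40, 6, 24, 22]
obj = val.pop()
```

list.pop() returns the popped element (int here)

int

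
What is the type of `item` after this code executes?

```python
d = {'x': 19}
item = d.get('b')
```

dict.get() returns None when key 'b' is not found and no default given

NoneType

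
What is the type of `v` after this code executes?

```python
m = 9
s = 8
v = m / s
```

int / int always returns float in Python 3 (9 / 8 = 1.125)

float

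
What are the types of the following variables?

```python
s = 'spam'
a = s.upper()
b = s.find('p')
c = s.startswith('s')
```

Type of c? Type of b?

str.startswith() returns bool; str.find() returns int

bool, int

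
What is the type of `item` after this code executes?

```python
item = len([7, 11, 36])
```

len() always returns int

int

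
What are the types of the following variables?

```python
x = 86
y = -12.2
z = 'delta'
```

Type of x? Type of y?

x is int; y is float

int, float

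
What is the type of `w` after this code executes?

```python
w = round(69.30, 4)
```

round() with ndigits arg returns float

float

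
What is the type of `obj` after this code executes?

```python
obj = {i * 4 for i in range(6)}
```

A set comprehension {expr for x in iterable} produces a set

set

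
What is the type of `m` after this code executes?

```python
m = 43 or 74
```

'or' returns the first truthy value (43, which is int)

int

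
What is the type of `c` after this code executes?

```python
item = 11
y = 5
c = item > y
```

Comparison operators return bool

bool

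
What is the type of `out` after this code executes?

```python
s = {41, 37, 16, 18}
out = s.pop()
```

Popping from a set of ints returns int

int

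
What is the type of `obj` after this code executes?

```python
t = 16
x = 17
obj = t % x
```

int % int returns int (16 % 17 = 16)

int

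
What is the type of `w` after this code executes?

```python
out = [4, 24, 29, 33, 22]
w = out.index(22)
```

list.index() returns int

int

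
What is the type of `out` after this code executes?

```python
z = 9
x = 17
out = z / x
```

int / int always returns float in Python 3 (9 / 17 = 0.529412)

float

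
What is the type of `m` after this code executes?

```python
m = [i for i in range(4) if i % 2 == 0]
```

A list comprehension [...] produces a list

list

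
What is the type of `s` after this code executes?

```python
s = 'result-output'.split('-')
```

str.split() returns list

list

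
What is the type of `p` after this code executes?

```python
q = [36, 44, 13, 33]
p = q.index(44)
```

list.index() returns int

int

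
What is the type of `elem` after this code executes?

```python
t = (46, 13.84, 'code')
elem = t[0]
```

Index 0 of tuple is 46 which is int

int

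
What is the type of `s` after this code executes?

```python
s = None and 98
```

'and' returns first falsy value (None)

NoneType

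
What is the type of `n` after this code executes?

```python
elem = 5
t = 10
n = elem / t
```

int / int always returns float in Python 3 (5 / 10 = 0.5)

float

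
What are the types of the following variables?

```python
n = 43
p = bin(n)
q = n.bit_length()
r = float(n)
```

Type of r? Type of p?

float() returns float; bin() returns str

float, str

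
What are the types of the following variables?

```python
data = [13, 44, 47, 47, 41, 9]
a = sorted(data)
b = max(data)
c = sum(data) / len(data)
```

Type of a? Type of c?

sorted() returns list; int / int returns float

list, float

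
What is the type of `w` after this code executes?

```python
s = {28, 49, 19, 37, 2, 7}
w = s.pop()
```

Popping from a set of ints returns int

int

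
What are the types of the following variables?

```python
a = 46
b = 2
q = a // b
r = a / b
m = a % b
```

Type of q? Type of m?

int // int returns int; int % int returns int

int, int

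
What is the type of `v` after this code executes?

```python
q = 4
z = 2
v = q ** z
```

int ** positive int returns int (4 ** 2 = 16)

int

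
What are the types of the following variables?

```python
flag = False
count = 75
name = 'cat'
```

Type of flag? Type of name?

flag is bool; name is str

bool, str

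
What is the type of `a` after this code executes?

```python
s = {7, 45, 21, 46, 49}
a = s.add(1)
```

set.add() returns None (mutates in place)

NoneType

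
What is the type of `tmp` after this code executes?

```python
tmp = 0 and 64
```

'and' returns the first falsy value (0, which is int)

int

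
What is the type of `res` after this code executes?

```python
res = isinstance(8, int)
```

isinstance() returns bool

bool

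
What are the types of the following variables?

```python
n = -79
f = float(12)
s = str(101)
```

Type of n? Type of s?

n is int; s is str

int, str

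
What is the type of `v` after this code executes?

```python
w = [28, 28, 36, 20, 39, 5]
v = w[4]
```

Indexing a list of ints returns int (w[4] = 39)

int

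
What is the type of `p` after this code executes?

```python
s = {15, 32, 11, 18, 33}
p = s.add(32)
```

set.add() returns None (mutates in place)

NoneType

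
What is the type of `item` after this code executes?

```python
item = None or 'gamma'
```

'or' with None returns the other value ('gamma', str)

str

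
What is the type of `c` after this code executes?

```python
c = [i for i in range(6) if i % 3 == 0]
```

A list comprehension [...] produces a list

list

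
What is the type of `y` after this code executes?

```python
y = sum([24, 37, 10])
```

sum() of ints returns int

int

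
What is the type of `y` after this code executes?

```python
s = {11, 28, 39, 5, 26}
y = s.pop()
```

Popping from a set of ints returns int

int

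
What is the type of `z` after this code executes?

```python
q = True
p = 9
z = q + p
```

bool + int returns int (True is 1, so 1 + 9 = 10)

int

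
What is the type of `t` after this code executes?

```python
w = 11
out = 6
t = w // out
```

int // int returns int (11 // 6 = 1)

int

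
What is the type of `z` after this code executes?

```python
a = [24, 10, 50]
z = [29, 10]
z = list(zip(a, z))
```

list(zip(...)) returns a list of tuples

list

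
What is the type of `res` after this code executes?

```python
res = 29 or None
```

'or' returns first truthy value (29, int)

int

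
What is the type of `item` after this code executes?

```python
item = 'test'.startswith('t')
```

str.startswith() returns bool

bool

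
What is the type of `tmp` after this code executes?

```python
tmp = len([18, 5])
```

len() always returns int

int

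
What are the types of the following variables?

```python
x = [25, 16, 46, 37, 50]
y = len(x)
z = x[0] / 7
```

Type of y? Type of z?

len() returns int; int / int returns float

int, float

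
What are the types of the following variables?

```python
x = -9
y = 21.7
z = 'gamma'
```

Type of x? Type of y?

x is int; y is float

int, float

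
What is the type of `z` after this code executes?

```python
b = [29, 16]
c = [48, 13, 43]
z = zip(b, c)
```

zip() returns a zip iterator object

zip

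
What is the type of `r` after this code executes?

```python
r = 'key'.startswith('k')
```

str.startswith() returns bool

bool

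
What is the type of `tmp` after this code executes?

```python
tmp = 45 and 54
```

'and' returns the last value when all truthy (54, which is int)

int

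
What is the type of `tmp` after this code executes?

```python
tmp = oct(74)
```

oct() returns str representation

str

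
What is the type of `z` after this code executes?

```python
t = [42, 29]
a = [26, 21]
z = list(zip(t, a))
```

list(zip(...)) returns a list of tuples

list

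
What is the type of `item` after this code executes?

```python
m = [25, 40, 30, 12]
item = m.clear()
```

list.clear() returns None

NoneType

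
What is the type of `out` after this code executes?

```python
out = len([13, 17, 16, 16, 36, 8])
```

len() always returns int

int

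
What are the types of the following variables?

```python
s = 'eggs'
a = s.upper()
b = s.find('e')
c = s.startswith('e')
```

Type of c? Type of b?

str.startswith() returns bool; str.find() returns int

bool, int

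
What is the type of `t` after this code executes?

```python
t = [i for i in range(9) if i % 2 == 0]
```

A list comprehension [...] produces a list

list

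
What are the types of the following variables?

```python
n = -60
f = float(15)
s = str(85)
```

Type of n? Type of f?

n is int; f is float

int, float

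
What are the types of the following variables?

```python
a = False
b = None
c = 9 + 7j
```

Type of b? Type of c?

b is NoneType; c is complex

NoneType, complex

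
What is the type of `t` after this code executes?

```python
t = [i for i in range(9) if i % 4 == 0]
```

A list comprehension [...] produces a list

list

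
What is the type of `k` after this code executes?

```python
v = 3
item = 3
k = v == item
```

Equality comparison returns bool

bool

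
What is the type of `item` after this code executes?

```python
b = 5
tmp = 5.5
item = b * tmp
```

int * float returns float (5 * 5.5 = 27.5)

float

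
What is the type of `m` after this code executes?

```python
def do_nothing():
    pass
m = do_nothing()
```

A function with no return statement returns None

NoneType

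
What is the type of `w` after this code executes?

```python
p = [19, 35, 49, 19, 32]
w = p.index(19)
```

list.index() returns int

int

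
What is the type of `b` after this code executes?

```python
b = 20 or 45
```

'or' returns the first truthy value (20, which is int)

int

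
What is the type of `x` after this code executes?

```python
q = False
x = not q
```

'not' always returns bool

bool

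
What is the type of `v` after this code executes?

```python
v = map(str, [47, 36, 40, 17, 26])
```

map() returns a map iterator object

map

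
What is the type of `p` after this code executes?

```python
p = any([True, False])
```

any() returns bool

bool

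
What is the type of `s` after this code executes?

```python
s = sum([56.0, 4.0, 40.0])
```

sum() of floats returns float

float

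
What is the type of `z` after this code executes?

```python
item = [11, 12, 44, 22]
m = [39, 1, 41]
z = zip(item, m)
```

zip() returns a zip iterator object

zip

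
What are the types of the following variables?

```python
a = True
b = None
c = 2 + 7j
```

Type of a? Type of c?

a is bool; c is complex

bool, complex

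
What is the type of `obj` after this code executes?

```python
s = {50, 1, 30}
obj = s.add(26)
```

set.add() returns None (mutates in place)

NoneType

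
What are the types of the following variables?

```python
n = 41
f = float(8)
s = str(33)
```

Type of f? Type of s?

f is float; s is str

float, str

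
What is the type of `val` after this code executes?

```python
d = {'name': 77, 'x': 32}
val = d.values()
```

.values() returns a dict_values view object

dict_values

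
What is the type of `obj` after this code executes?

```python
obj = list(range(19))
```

list(range(...)) returns list

list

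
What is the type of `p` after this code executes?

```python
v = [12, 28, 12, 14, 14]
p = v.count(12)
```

list.count() returns int

int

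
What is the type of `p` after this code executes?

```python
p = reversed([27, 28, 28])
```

reversed() on a list returns a list_reverseiterator

list_reverseiterator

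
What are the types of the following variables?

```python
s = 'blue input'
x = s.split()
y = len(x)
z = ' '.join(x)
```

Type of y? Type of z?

len() returns int; str.join() returns str

int, str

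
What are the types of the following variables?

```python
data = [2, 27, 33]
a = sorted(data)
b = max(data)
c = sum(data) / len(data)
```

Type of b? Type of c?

max of ints returns int; int / int returns float

int, float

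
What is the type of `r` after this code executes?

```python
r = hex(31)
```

hex() returns str representation

str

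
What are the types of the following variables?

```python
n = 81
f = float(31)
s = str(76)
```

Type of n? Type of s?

n is int; s is str

int, str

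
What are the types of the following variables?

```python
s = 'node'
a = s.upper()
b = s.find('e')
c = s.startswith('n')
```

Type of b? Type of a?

str.find() returns int; str.upper() returns str

int, str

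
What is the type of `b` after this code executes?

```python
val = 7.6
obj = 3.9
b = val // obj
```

float // float returns float (floor division preserves float type)

float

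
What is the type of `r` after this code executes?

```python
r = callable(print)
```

callable() returns bool

bool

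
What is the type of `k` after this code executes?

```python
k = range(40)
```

range() returns a range object

range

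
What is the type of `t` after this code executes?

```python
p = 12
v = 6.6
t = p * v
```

int * float returns float (12 * 6.6 = 79.2)

float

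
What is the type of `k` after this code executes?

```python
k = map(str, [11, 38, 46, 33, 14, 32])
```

map() returns a map iterator object

map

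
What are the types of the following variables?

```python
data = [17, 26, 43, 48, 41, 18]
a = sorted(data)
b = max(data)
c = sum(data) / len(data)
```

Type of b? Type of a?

max of ints returns int; sorted() returns list

int, list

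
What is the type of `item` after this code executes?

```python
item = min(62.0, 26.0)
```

min() of floats returns float

float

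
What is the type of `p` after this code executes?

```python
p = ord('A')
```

ord() returns int (Unicode code point)

int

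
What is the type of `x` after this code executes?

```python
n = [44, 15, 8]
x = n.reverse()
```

list.reverse() returns None

NoneType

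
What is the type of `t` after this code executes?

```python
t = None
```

None has type NoneType

NoneType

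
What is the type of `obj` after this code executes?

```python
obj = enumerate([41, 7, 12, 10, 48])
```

enumerate() returns an enumerate iterator object

enumerate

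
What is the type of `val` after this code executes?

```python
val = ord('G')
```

ord() returns int (Unicode code point)

int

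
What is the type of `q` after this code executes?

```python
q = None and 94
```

'and' returns first falsy value (None)

NoneType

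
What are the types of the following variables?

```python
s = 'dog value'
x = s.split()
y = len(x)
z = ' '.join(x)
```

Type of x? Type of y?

str.split() returns list; len() returns int

list, int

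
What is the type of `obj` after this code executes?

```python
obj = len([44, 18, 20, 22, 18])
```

len() always returns int

int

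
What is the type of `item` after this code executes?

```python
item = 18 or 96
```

'or' returns the first truthy value (18, which is int)

int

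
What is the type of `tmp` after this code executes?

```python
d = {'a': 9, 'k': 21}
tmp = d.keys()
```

.keys() returns a dict_keys view object

dict_keys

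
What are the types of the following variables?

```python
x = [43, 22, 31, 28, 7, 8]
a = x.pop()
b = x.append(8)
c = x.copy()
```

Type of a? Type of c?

list.pop() returns the element (int); list.copy() returns list

int, list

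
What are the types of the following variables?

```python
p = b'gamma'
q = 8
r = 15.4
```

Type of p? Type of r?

p is bytes; r is float

bytes, float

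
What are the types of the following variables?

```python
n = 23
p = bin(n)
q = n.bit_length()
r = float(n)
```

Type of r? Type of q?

float() returns float; int.bit_length() returns int

float, int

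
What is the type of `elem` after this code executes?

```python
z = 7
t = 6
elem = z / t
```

int / int always returns float in Python 3 (7 / 6 = 1.16667)

float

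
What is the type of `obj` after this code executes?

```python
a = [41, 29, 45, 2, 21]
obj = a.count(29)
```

list.count() returns int

int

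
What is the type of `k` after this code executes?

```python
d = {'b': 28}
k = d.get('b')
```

dict.get() returns the value (int) when key is found

int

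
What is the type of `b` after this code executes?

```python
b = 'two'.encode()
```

str.encode() returns bytes

bytes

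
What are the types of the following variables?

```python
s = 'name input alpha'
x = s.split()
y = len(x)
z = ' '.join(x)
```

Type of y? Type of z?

len() returns int; str.join() returns str

int, str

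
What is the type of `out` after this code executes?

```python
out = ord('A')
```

ord() returns int (Unicode code point)

int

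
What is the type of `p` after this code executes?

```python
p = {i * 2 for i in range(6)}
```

A set comprehension {expr for x in iterable} produces a set

set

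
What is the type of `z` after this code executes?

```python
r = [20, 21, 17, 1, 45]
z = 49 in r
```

'in' operator returns bool

bool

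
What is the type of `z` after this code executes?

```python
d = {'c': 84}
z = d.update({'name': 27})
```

dict.update() returns None

NoneType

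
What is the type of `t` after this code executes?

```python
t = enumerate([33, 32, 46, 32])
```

enumerate() returns an enumerate iterator object

enumerate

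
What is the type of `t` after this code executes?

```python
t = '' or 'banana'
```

'or' returns first truthy value ('banana', which is str)

str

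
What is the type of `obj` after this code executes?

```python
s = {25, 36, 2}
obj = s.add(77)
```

set.add() returns None (mutates in place)

NoneType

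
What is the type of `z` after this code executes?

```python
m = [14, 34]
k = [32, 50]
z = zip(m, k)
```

zip() returns a zip iterator object

zip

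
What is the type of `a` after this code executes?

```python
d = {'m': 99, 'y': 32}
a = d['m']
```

Accessing dict[str, int] with key 'm' returns int value 99

int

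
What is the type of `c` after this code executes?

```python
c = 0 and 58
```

'and' returns the first falsy value (0, which is int)

int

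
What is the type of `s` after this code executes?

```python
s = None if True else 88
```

Ternary: condition is True, if branch (None) taken → NoneType

NoneType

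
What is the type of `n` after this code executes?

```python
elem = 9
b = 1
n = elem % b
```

int % int returns int (9 % 1 = 0)

int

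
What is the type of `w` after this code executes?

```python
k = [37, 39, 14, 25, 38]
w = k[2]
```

Indexing a list of ints returns int (k[2] = 14)

int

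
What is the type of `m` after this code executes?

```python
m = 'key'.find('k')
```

str.find() returns int (index, or -1)

int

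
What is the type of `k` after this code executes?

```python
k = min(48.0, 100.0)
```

min() of floats returns float

float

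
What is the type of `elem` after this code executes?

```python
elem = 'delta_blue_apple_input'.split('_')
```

str.split() returns list

list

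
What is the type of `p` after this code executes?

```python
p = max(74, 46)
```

max() of ints returns int

int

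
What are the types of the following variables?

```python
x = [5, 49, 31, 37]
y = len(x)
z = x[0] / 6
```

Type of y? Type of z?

len() returns int; int / int returns float

int, float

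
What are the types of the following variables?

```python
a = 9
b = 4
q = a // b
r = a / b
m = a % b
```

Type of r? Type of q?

int / int returns float; int // int returns int

float, int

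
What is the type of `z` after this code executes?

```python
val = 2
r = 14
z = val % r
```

int % int returns int (2 % 14 = 2)

int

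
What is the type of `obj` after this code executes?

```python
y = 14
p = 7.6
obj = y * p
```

int * float returns float (14 * 7.6 = 106.4)

float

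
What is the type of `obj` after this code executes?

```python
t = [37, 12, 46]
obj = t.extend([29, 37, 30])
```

list.extend() returns None

NoneType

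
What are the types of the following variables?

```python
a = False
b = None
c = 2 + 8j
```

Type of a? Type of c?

a is bool; c is complex

bool, complex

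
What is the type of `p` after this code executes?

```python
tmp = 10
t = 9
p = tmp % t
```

int % int returns int (10 % 9 = 1)

int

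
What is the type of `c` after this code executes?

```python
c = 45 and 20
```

'and' returns the last value when all truthy (20, which is int)

int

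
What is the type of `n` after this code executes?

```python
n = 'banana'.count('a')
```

str.count() returns int

int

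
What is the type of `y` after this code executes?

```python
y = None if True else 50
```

Ternary: condition is True, if branch (None) taken → NoneType

NoneType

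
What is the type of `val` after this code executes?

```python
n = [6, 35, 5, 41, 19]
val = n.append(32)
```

list.append() returns None (mutates in place)

NoneType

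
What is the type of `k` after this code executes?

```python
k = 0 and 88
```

'and' returns the first falsy value (0, which is int)

int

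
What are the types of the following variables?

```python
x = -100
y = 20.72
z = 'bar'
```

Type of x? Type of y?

x is int; y is float

int, float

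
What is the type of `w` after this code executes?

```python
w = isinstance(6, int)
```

isinstance() returns bool

bool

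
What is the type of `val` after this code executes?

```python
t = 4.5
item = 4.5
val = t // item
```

float // float returns float (floor division preserves float type)

float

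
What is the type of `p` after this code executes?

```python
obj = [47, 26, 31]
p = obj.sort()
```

list.sort() returns None (sorts in place)

NoneType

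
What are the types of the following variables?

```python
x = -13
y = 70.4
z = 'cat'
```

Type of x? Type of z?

x is int; z is str

int, str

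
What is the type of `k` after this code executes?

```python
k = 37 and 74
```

'and' returns the last value when all truthy (74, which is int)

int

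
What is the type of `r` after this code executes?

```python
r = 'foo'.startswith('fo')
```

str.startswith() returns bool

bool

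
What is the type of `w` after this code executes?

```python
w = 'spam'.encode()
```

str.encode() returns bytes

bytes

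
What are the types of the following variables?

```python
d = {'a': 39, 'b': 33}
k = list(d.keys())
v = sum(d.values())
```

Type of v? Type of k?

sum of int values returns int; list(...) returns list

int, list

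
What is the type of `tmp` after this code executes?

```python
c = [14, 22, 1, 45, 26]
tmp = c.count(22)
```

list.count() returns int

int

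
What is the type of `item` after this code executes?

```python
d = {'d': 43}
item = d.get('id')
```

dict.get() returns None when key 'id' is not found and no default given

NoneType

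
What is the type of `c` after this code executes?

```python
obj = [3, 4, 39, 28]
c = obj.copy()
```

list.copy() returns list

list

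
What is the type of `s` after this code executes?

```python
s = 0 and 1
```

'and' returns the first falsy value (0, which is int)

int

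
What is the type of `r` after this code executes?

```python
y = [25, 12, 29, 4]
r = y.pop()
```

list.pop() returns the popped element (int here)

int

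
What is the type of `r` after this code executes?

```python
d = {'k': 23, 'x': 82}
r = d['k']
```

Accessing dict[str, int] with key 'k' returns int value 23

int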